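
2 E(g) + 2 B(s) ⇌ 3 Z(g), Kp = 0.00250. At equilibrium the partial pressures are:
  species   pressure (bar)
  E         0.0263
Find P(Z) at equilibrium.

(B is a pure solid — omitted from Kp.)
At equilibrium, Kp = P(Z)³ / P(E)² = 0.00250.
(P(Z))³ / (0.0263)² = 0.00250
P(Z)³ = 1.73×10⁻⁶ ⇒ P(Z) = 0.0120 bar

P(Z) = 0.0120 bar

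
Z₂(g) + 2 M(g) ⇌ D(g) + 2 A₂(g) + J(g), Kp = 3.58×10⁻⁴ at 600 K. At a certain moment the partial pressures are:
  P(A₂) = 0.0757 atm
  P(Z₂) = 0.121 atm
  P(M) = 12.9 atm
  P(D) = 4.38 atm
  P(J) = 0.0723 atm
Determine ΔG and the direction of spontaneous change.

Qp = P(D)·P(A₂)²·P(J) / (P(Z₂)·P(M)²) = (4.38)·(0.0757)²·(0.0723) / ((0.121)·(12.9)²) = 9.01×10⁻⁵
ΔG = RT ln(Qp/Kp) = (8.314 J mol⁻¹ K⁻¹)(600 K) × ln(9.01×10⁻⁵/3.58×10⁻⁴)
   = (4.988 kJ/mol)(-1.380) = -6.88 kJ/mol
ΔG < 0, so the forward reaction is spontaneous (proceeds forward).

ΔG = -6.88 kJ/mol; the forward reaction is spontaneous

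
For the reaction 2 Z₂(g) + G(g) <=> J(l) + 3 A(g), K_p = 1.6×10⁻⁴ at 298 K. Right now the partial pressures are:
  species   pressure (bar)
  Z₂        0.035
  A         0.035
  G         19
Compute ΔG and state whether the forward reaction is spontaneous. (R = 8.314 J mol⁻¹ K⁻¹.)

ΔG = 6.05 kJ/mol; the forward reaction is non-spontaneous

(J is a pure liquid — omitted from Q_p.)
Q_p = P(A)³ / (P(Z₂)²·P(G)) = (0.035)³ / ((0.035)²·(19)) = 0.00184
ΔG = RT ln(Q_p/K_p) = (8.314 J mol⁻¹ K⁻¹)(298 K) × ln(0.00184/1.6×10⁻⁴)
   = (2.478 kJ/mol)(2.442) = 6.05 kJ/mol
ΔG > 0, so the forward reaction is non-spontaneous (proceeds in reverse).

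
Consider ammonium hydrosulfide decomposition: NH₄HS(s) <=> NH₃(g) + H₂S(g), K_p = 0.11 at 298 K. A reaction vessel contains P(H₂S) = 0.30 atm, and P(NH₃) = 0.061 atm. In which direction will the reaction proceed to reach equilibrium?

in the forward direction

(NH₄HS is a pure solid — omitted from Q_p.)
Q_p = P(NH₃)·P(H₂S) = (0.061)·(0.30) = 0.018
Q_p = 0.018 < K_p = 0.11, so the forward reaction proceeds.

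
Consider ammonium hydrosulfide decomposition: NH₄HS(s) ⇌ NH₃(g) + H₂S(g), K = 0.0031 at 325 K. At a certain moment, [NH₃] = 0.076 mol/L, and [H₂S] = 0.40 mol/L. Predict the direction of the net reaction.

(NH₄HS is a pure solid — omitted from Q.)
Q = [NH₃]·[H₂S] = (0.076)·(0.40) = 0.030
Q = 0.030 > K = 0.0031, so the reverse reaction proceeds.

to the left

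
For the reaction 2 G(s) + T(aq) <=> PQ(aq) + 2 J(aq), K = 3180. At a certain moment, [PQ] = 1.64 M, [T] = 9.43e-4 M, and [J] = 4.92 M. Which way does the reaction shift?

to the left

(G is a pure solid — omitted from Q.)
Q = [PQ]·[J]² / [T] = (1.64)·(4.92)² / (9.43e-4) = 42100
Q = 42100 > K = 3180, so the reverse reaction proceeds.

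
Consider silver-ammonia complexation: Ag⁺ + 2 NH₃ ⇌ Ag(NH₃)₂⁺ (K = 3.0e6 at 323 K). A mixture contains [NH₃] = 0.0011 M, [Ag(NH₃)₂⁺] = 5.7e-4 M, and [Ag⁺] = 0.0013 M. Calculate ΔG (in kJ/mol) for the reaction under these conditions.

Q = [Ag(NH₃)₂⁺] / ([Ag⁺]·[NH₃]²) = (5.7e-4) / ((0.0013)·(0.0011)²) = 3.62e5
ΔG = RT ln(Q/K) = (8.314 J mol⁻¹ K⁻¹)(323 K) × ln(3.62e5/3.0e6)
   = (2.685 kJ/mol)(-2.115) = -5.68 kJ/mol
ΔG < 0, so the forward reaction is spontaneous (proceeds forward).

ΔG = -5.68 kJ/mol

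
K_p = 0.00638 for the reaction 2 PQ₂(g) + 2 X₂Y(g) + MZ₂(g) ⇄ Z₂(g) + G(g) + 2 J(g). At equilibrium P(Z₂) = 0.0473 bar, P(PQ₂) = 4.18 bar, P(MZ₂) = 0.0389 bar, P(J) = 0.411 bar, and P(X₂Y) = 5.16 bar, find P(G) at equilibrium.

At equilibrium, K_p = P(Z₂)·P(G)·P(J)² / (P(PQ₂)²·P(X₂Y)²·P(MZ₂)) = 0.00638.
(0.0473)·(P(G))·(0.411)² / ((4.18)²·(5.16)²·(0.0389)) = 0.00638
P(G) = 14.5 bar

P(G) = 14.5 bar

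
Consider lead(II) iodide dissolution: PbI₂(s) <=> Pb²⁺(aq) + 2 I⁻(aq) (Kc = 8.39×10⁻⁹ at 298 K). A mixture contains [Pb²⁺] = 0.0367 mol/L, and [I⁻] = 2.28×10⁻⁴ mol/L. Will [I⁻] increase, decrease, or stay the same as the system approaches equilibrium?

increase

(PbI₂ is a pure solid — omitted from Qc.)
Qc = [Pb²⁺]·[I⁻]² = (0.0367)·(2.28×10⁻⁴)² = 1.91×10⁻⁹
Qc = 1.91×10⁻⁹ < Kc = 8.39×10⁻⁹: net forward reaction.
I⁻ is a product, so it increases.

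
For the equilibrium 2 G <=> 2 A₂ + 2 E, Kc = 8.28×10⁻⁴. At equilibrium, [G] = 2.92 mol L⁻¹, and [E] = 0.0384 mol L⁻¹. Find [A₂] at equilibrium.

At equilibrium, Kc = [A₂]²·[E]² / [G]² = 8.28×10⁻⁴.
([A₂])²·(0.0384)² / (2.92)² = 8.28×10⁻⁴
[A₂]² = 4.79 ⇒ [A₂] = 2.19 mol L⁻¹

[A₂] = 2.19 mol L⁻¹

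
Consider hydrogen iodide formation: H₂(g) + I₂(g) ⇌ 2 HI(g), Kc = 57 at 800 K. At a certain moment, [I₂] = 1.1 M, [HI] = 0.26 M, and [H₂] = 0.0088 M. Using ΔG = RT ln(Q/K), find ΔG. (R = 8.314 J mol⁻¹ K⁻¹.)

Qc = [HI]² / ([H₂]·[I₂]) = (0.26)² / ((0.0088)·(1.1)) = 6.98
ΔG = RT ln(Qc/Kc) = (8.314 J mol⁻¹ K⁻¹)(800 K) × ln(6.98/57)
   = (6.651 kJ/mol)(-2.100) = -14.0 kJ/mol
ΔG < 0, so the forward reaction is spontaneous (proceeds forward).

ΔG = -14.0 kJ/mol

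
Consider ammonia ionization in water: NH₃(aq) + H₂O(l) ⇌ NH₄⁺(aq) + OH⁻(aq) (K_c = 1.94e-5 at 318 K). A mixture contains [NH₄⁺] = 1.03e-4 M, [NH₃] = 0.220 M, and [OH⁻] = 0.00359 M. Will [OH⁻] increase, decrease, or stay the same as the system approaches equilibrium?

increase

(H₂O is a pure liquid — omitted from Q_c.)
Q_c = [NH₄⁺]·[OH⁻] / [NH₃] = (1.03e-4)·(0.00359) / (0.220) = 1.68e-6
Q_c = 1.68e-6 < K_c = 1.94e-5: net forward reaction.
OH⁻ is a product, so it increases.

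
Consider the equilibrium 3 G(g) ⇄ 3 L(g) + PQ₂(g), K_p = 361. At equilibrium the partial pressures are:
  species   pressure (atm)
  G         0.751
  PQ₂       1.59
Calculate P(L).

P(L) = 4.58 atm

At equilibrium, K_p = P(L)³·P(PQ₂) / P(G)³ = 361.
(P(L))³·(1.59) / (0.751)³ = 361
P(L)³ = 96.2 ⇒ P(L) = 4.58 atm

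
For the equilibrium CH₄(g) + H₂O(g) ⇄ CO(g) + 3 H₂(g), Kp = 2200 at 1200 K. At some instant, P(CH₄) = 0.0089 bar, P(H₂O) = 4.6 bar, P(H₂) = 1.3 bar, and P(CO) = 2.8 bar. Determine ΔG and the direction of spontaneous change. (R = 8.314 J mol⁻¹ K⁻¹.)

Qp = P(CO)·P(H₂)³ / (P(CH₄)·P(H₂O)) = (2.8)·(1.3)³ / ((0.0089)·(4.6)) = 150
ΔG = RT ln(Qp/Kp) = (8.314 J mol⁻¹ K⁻¹)(1200 K) × ln(150/2200)
   = (9.977 kJ/mol)(-2.686) = -26.8 kJ/mol
ΔG < 0, so the forward reaction is spontaneous (proceeds forward).

ΔG = -26.8 kJ/mol; the forward reaction is spontaneous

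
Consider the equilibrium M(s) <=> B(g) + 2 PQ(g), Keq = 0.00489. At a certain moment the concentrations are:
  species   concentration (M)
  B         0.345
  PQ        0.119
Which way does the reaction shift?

(M is a pure solid — omitted from Q.)
Q = [B]·[PQ]² = (0.345)·(0.119)² = 0.00489
Q = 0.00489 = Keq, so the system is already at equilibrium.

neither direction; the system is at equilibrium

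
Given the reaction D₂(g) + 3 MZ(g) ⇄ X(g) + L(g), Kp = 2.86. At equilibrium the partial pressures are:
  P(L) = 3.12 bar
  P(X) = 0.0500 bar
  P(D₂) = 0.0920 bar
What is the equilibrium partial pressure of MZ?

At equilibrium, Kp = P(X)·P(L) / (P(D₂)·P(MZ)³) = 2.86.
(0.0500)·(3.12) / ((0.0920)·(P(MZ))³) = 2.86
P(MZ)³ = 0.593 ⇒ P(MZ) = 0.840 bar

P(MZ) = 0.840 bar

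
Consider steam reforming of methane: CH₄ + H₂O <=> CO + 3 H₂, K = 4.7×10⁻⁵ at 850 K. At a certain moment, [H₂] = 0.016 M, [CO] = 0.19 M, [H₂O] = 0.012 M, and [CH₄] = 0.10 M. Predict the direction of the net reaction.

Q = [CO]·[H₂]³ / ([CH₄]·[H₂O]) = (0.19)·(0.016)³ / ((0.10)·(0.012)) = 6.5×10⁻⁴
Q = 6.5×10⁻⁴ > K = 4.7×10⁻⁵, so the reverse reaction proceeds.

to the left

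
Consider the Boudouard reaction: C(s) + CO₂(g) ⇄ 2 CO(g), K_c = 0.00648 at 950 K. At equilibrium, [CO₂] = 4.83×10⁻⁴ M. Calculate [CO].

(C is a pure solid — omitted from K_c.)
At equilibrium, K_c = [CO]² / [CO₂] = 0.00648.
([CO])² / (4.83×10⁻⁴) = 0.00648
[CO]² = 3.13×10⁻⁶ ⇒ [CO] = 0.00177 M

[CO] = 0.00177 M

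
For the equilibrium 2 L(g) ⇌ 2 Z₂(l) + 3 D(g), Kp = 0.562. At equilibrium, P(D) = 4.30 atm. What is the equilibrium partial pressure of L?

P(L) = 11.9 atm

(Z₂ is a pure liquid — omitted from Kp.)
At equilibrium, Kp = P(D)³ / P(L)² = 0.562.
(4.30)³ / (P(L))² = 0.562
P(L)² = 141 ⇒ P(L) = 11.9 atm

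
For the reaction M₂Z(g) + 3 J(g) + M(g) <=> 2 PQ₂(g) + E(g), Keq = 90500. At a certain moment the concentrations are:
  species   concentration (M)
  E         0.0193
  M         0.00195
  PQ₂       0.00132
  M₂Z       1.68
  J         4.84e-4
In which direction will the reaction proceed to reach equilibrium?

Q = [PQ₂]²·[E] / ([M₂Z]·[J]³·[M]) = (0.00132)²·(0.0193) / ((1.68)·(4.84e-4)³·(0.00195)) = 90500
Q = 90500 = Keq, so the system is already at equilibrium.

no net change (already at equilibrium)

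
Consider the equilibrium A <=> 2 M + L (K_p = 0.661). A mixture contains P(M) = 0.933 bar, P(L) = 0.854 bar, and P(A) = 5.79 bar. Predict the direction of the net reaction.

Q_p = P(M)²·P(L) / P(A) = (0.933)²·(0.854) / (5.79) = 0.128
Q_p = 0.128 < K_p = 0.661, so the forward reaction proceeds.

in the forward direction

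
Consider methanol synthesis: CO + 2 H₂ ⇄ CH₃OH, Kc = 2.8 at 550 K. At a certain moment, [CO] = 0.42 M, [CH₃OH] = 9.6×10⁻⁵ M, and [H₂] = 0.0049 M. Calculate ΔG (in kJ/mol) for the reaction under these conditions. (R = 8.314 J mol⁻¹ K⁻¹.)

ΔG = 5.60 kJ/mol

Qc = [CH₃OH] / ([CO]·[H₂]²) = (9.6×10⁻⁵) / ((0.42)·(0.0049)²) = 9.52
ΔG = RT ln(Qc/Kc) = (8.314 J mol⁻¹ K⁻¹)(550 K) × ln(9.52/2.8)
   = (4.573 kJ/mol)(1.224) = 5.60 kJ/mol
ΔG > 0, so the forward reaction is non-spontaneous (proceeds in reverse).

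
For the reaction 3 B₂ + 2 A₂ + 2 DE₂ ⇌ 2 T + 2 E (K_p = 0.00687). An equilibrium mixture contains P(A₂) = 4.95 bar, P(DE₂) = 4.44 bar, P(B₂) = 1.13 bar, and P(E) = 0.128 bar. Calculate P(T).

P(T) = 17.1 bar

At equilibrium, K_p = P(T)²·P(E)² / (P(B₂)³·P(A₂)²·P(DE₂)²) = 0.00687.
(P(T))²·(0.128)² / ((1.13)³·(4.95)²·(4.44)²) = 0.00687
P(T)² = 292 ⇒ P(T) = 17.1 bar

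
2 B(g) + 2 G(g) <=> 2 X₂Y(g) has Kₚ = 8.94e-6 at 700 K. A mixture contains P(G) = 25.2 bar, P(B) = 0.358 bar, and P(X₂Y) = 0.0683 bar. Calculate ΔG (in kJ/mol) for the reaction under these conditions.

Qₚ = P(X₂Y)² / (P(B)²·P(G)²) = (0.0683)² / ((0.358)²·(25.2)²) = 5.73e-5
ΔG = RT ln(Qₚ/Kₚ) = (8.314 J mol⁻¹ K⁻¹)(700 K) × ln(5.73e-5/8.94e-6)
   = (5.820 kJ/mol)(1.858) = 10.8 kJ/mol
ΔG > 0, so the forward reaction is non-spontaneous (proceeds in reverse).

ΔG = 10.8 kJ/mol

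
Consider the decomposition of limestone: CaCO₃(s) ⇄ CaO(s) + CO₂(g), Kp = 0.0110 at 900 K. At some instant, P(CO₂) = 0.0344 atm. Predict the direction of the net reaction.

to the left

(CaCO₃, CaO are pure solids — omitted from Qp.)
Qp = P(CO₂) = 0.0344
Qp = 0.0344 > Kp = 0.0110, so the reverse reaction proceeds.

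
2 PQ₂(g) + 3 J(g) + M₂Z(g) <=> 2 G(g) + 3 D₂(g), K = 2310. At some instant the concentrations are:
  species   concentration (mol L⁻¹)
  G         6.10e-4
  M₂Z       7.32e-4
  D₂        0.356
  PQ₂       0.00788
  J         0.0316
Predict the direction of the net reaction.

Q = [G]²·[D₂]³ / ([PQ₂]²·[J]³·[M₂Z]) = (6.10e-4)²·(0.356)³ / ((0.00788)²·(0.0316)³·(7.32e-4)) = 11700
Q = 11700 > K = 2310, so the reverse reaction proceeds.

in the reverse direction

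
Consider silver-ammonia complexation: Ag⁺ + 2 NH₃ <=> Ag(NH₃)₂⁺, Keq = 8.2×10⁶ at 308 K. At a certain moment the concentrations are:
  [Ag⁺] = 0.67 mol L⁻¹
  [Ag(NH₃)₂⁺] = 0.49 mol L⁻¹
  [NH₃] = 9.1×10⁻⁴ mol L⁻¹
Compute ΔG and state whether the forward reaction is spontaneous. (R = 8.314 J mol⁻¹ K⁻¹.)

Q = [Ag(NH₃)₂⁺] / ([Ag⁺]·[NH₃]²) = (0.49) / ((0.67)·(9.1×10⁻⁴)²) = 8.83×10⁵
ΔG = RT ln(Q/Keq) = (8.314 J mol⁻¹ K⁻¹)(308 K) × ln(8.83×10⁵/8.2×10⁶)
   = (2.561 kJ/mol)(-2.229) = -5.71 kJ/mol
ΔG < 0, so the forward reaction is spontaneous (proceeds forward).

ΔG = -5.71 kJ/mol; the forward reaction is spontaneous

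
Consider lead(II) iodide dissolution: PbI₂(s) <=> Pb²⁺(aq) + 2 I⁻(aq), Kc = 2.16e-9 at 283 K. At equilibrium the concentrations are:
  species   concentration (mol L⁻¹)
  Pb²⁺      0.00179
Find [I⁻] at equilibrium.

[I⁻] = 0.00110 mol L⁻¹

(PbI₂ is a pure solid — omitted from Kc.)
At equilibrium, Kc = [Pb²⁺]·[I⁻]² = 2.16e-9.
(0.00179)·([I⁻])² = 2.16e-9
[I⁻]² = 1.21e-6 ⇒ [I⁻] = 0.00110 mol L⁻¹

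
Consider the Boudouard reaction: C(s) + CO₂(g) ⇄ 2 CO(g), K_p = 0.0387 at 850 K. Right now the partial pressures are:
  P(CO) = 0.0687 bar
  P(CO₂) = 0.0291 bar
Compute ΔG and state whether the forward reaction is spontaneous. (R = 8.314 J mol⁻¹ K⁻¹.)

(C is a pure solid — omitted from Q_p.)
Q_p = P(CO)² / P(CO₂) = (0.0687)² / (0.0291) = 0.162
ΔG = RT ln(Q_p/K_p) = (8.314 J mol⁻¹ K⁻¹)(850 K) × ln(0.162/0.0387)
   = (7.067 kJ/mol)(1.432) = 10.1 kJ/mol
ΔG > 0, so the forward reaction is non-spontaneous (proceeds in reverse).

ΔG = 10.1 kJ/mol; the forward reaction is non-spontaneous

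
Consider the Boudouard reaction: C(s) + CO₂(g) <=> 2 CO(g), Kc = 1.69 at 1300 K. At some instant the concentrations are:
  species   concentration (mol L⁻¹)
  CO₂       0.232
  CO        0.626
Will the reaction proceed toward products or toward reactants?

no net change (already at equilibrium)

(C is a pure solid — omitted from Qc.)
Qc = [CO]² / [CO₂] = (0.626)² / (0.232) = 1.69
Qc = 1.69 = Kc, so the system is already at equilibrium.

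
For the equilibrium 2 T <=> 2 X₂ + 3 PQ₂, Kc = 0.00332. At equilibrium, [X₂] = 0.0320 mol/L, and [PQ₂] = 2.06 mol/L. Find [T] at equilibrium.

At equilibrium, Kc = [X₂]²·[PQ₂]³ / [T]² = 0.00332.
(0.0320)²·(2.06)³ / ([T])² = 0.00332
[T]² = 2.70 ⇒ [T] = 1.64 mol/L

[T] = 1.64 mol/L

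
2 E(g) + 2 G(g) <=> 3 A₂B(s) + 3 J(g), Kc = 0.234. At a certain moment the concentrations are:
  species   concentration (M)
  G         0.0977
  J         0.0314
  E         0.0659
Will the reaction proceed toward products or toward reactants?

toward reactants

(A₂B is a pure solid — omitted from Qc.)
Qc = [J]³ / ([E]²·[G]²) = (0.0314)³ / ((0.0659)²·(0.0977)²) = 0.747
Qc = 0.747 > Kc = 0.234, so the reverse reaction proceeds.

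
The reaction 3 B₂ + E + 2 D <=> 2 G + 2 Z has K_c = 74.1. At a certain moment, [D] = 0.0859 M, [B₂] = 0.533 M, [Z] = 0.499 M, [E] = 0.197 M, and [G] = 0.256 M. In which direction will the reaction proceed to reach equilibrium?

no net change (already at equilibrium)

Q_c = [G]²·[Z]² / ([B₂]³·[E]·[D]²) = (0.256)²·(0.499)² / ((0.533)³·(0.197)·(0.0859)²) = 74.1
Q_c = 74.1 = K_c, so the system is already at equilibrium.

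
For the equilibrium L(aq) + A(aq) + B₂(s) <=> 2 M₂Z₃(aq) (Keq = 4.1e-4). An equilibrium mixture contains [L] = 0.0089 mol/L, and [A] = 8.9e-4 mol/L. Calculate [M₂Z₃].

[M₂Z₃] = 5.7e-5 mol/L

(B₂ is a pure solid — omitted from Keq.)
At equilibrium, Keq = [M₂Z₃]² / ([L]·[A]) = 4.1e-4.
([M₂Z₃])² / ((0.0089)·(8.9e-4)) = 4.1e-4
[M₂Z₃]² = 3.25e-9 ⇒ [M₂Z₃] = 5.7e-5 mol/L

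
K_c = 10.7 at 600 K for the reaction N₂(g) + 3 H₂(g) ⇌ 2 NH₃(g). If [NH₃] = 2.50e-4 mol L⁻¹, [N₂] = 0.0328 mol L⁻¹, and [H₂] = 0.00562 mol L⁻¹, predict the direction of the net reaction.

Q_c = [NH₃]² / ([N₂]·[H₂]³) = (2.50e-4)² / ((0.0328)·(0.00562)³) = 10.7
Q_c = 10.7 = K_c, so the system is already at equilibrium.

neither direction; the system is at equilibrium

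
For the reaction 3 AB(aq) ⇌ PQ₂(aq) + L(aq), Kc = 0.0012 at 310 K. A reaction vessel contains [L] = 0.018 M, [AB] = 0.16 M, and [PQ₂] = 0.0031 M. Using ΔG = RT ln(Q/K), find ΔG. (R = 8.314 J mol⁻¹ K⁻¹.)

Qc = [PQ₂]·[L] / [AB]³ = (0.0031)·(0.018) / (0.16)³ = 0.0136
ΔG = RT ln(Qc/Kc) = (8.314 J mol⁻¹ K⁻¹)(310 K) × ln(0.0136/0.0012)
   = (2.577 kJ/mol)(2.428) = 6.26 kJ/mol
ΔG > 0, so the forward reaction is non-spontaneous (proceeds in reverse).

ΔG = 6.26 kJ/mol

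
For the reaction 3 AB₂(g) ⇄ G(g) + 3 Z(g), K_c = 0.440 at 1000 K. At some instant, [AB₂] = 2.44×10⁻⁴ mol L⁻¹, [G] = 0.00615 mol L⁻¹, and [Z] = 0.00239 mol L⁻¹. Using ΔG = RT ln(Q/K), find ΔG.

Q_c = [G]·[Z]³ / [AB₂]³ = (0.00615)·(0.00239)³ / (2.44×10⁻⁴)³ = 5.78
ΔG = RT ln(Q_c/K_c) = (8.314 J mol⁻¹ K⁻¹)(1000 K) × ln(5.78/0.440)
   = (8.314 kJ/mol)(2.575) = 21.4 kJ/mol
ΔG > 0, so the forward reaction is non-spontaneous (proceeds in reverse).

ΔG = 21.4 kJ/mol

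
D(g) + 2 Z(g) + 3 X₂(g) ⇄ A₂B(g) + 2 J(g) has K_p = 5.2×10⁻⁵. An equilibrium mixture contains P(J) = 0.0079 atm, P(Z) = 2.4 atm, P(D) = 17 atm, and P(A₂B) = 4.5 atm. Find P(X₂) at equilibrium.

At equilibrium, K_p = P(A₂B)·P(J)² / (P(D)·P(Z)²·P(X₂)³) = 5.2×10⁻⁵.
(4.5)·(0.0079)² / ((17)·(2.4)²·(P(X₂))³) = 5.2×10⁻⁵
P(X₂)³ = 0.0552 ⇒ P(X₂) = 0.38 atm

P(X₂) = 0.38 atm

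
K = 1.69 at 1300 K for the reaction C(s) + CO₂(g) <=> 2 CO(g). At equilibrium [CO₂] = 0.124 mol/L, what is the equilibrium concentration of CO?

(C is a pure solid — omitted from K.)
At equilibrium, K = [CO]² / [CO₂] = 1.69.
([CO])² / (0.124) = 1.69
[CO]² = 0.210 ⇒ [CO] = 0.458 mol/L

[CO] = 0.458 mol/L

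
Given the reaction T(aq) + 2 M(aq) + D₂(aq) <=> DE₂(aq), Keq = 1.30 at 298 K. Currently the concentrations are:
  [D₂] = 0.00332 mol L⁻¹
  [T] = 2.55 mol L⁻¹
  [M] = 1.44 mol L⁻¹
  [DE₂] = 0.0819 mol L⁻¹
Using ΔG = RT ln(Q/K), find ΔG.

Q = [DE₂] / ([T]·[M]²·[D₂]) = (0.0819) / ((2.55)·(1.44)²·(0.00332)) = 4.67
ΔG = RT ln(Q/Keq) = (8.314 J mol⁻¹ K⁻¹)(298 K) × ln(4.67/1.30)
   = (2.478 kJ/mol)(1.279) = 3.17 kJ/mol
ΔG > 0, so the forward reaction is non-spontaneous (proceeds in reverse).

ΔG = 3.17 kJ/mol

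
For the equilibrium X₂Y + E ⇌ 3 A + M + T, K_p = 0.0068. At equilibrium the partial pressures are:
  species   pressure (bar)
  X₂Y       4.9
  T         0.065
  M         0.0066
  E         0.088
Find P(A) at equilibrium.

P(A) = 1.9 bar

At equilibrium, K_p = P(A)³·P(M)·P(T) / (P(X₂Y)·P(E)) = 0.0068.
(P(A))³·(0.0066)·(0.065) / ((4.9)·(0.088)) = 0.0068
P(A)³ = 6.83 ⇒ P(A) = 1.9 bar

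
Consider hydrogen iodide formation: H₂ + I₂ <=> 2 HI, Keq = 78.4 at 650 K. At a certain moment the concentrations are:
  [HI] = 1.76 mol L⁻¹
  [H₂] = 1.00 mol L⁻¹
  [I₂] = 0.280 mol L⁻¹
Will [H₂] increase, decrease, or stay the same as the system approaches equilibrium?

Q = [HI]² / ([H₂]·[I₂]) = (1.76)² / ((1.00)·(0.280)) = 11.1
Q = 11.1 < Keq = 78.4: net forward reaction.
H₂ is a reactant, so it decreases.

decrease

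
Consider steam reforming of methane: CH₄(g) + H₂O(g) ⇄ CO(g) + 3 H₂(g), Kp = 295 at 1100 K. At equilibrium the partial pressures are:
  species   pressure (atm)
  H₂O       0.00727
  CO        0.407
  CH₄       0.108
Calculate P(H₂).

P(H₂) = 0.829 atm

At equilibrium, Kp = P(CO)·P(H₂)³ / (P(CH₄)·P(H₂O)) = 295.
(0.407)·(P(H₂))³ / ((0.108)·(0.00727)) = 295
P(H₂)³ = 0.569 ⇒ P(H₂) = 0.829 atm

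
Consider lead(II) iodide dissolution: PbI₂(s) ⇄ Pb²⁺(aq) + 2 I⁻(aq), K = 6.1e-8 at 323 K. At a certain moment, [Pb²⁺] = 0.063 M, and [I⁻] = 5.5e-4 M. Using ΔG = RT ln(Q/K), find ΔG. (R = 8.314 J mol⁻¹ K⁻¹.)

ΔG = -3.12 kJ/mol

(PbI₂ is a pure solid — omitted from Q.)
Q = [Pb²⁺]·[I⁻]² = (0.063)·(5.5e-4)² = 1.91e-8
ΔG = RT ln(Q/K) = (8.314 J mol⁻¹ K⁻¹)(323 K) × ln(1.91e-8/6.1e-8)
   = (2.685 kJ/mol)(-1.161) = -3.12 kJ/mol
ΔG < 0, so the forward reaction is spontaneous (proceeds forward).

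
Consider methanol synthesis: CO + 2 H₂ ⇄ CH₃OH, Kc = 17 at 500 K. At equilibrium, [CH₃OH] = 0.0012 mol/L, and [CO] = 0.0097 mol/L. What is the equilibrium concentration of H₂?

At equilibrium, Kc = [CH₃OH] / ([CO]·[H₂]²) = 17.
(0.0012) / ((0.0097)·([H₂])²) = 17
[H₂]² = 0.00728 ⇒ [H₂] = 0.085 mol/L

[H₂] = 0.085 mol/L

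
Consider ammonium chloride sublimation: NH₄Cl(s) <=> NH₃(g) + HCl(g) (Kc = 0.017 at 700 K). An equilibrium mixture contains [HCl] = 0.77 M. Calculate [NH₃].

[NH₃] = 0.022 M

(NH₄Cl is a pure solid — omitted from Kc.)
At equilibrium, Kc = [NH₃]·[HCl] = 0.017.
([NH₃])·(0.77) = 0.017
[NH₃] = 0.0221 = 0.022 M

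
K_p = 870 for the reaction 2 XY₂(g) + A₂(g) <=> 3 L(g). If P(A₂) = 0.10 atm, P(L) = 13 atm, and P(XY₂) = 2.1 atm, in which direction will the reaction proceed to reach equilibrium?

Q_p = P(L)³ / (P(XY₂)²·P(A₂)) = (13)³ / ((2.1)²·(0.10)) = 5000
Q_p = 5000 > K_p = 870, so the reverse reaction proceeds.

to the left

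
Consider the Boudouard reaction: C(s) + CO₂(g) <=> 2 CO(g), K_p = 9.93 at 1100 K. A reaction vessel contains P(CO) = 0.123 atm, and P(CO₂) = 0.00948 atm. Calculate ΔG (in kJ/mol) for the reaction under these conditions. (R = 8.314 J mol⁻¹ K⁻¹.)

ΔG = -16.7 kJ/mol

(C is a pure solid — omitted from Q_p.)
Q_p = P(CO)² / P(CO₂) = (0.123)² / (0.00948) = 1.60
ΔG = RT ln(Q_p/K_p) = (8.314 J mol⁻¹ K⁻¹)(1100 K) × ln(1.60/9.93)
   = (9.145 kJ/mol)(-1.826) = -16.7 kJ/mol
ΔG < 0, so the forward reaction is spontaneous (proceeds forward).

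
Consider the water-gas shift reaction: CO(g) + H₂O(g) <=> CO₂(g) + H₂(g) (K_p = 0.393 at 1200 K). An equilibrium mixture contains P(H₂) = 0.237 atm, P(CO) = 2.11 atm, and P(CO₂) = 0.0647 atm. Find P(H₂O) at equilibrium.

P(H₂O) = 0.0185 atm

At equilibrium, K_p = P(CO₂)·P(H₂) / (P(CO)·P(H₂O)) = 0.393.
(0.0647)·(0.237) / ((2.11)·(P(H₂O))) = 0.393
P(H₂O) = 0.0185 atm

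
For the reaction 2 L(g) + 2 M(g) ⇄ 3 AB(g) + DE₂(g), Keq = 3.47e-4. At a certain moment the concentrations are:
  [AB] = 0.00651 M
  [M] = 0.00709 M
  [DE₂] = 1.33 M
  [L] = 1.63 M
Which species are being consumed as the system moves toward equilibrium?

AB, DE₂ (products)

Q = [AB]³·[DE₂] / ([L]²·[M]²) = (0.00651)³·(1.33) / ((1.63)²·(0.00709)²) = 0.00275
Q = 0.00275 > Keq = 3.47e-4: net reverse reaction.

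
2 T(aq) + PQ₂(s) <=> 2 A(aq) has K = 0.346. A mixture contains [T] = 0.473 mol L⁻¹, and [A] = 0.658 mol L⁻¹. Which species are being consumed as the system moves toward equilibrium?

(PQ₂ is a pure solid — omitted from Q.)
Q = [A]² / [T]² = (0.658)² / (0.473)² = 1.94
Q = 1.94 > K = 0.346: net reverse reaction.

A (products)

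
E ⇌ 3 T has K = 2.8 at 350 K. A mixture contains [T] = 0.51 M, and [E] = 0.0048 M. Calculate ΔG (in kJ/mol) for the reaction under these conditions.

ΔG = 6.66 kJ/mol

Q = [T]³ / [E] = (0.51)³ / (0.0048) = 27.6
ΔG = RT ln(Q/K) = (8.314 J mol⁻¹ K⁻¹)(350 K) × ln(27.6/2.8)
   = (2.910 kJ/mol)(2.288) = 6.66 kJ/mol
ΔG > 0, so the forward reaction is non-spontaneous (proceeds in reverse).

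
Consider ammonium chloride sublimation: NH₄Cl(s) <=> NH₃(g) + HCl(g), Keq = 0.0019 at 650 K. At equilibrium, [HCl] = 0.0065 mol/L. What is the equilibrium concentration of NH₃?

[NH₃] = 0.29 mol/L

(NH₄Cl is a pure solid — omitted from Keq.)
At equilibrium, Keq = [NH₃]·[HCl] = 0.0019.
([NH₃])·(0.0065) = 0.0019
[NH₃] = 0.292 = 0.29 mol/L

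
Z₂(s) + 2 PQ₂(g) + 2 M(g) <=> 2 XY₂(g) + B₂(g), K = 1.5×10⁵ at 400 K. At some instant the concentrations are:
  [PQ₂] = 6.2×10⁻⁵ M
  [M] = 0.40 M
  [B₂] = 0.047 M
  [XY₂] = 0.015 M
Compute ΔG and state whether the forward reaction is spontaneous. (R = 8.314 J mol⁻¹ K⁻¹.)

ΔG = -7.20 kJ/mol; the forward reaction is spontaneous

(Z₂ is a pure solid — omitted from Q.)
Q = [XY₂]²·[B₂] / ([PQ₂]²·[M]²) = (0.015)²·(0.047) / ((6.2×10⁻⁵)²·(0.40)²) = 17200
ΔG = RT ln(Q/K) = (8.314 J mol⁻¹ K⁻¹)(400 K) × ln(17200/1.5×10⁵)
   = (3.326 kJ/mol)(-2.166) = -7.20 kJ/mol
ΔG < 0, so the forward reaction is spontaneous (proceeds forward).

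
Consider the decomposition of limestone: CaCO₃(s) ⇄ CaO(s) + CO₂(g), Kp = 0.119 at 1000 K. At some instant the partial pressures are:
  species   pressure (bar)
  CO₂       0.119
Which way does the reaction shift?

neither direction; the system is at equilibrium

(CaCO₃, CaO are pure solids — omitted from Qp.)
Qp = P(CO₂) = 0.119
Qp = 0.119 = Kp, so the system is already at equilibrium.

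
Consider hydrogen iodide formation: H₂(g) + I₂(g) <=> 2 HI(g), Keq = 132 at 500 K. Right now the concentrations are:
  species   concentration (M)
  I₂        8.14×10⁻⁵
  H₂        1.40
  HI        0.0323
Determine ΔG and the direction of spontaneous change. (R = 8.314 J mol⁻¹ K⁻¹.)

Q = [HI]² / ([H₂]·[I₂]) = (0.0323)² / ((1.40)·(8.14×10⁻⁵)) = 9.15
ΔG = RT ln(Q/Keq) = (8.314 J mol⁻¹ K⁻¹)(500 K) × ln(9.15/132)
   = (4.157 kJ/mol)(-2.669) = -11.1 kJ/mol
ΔG < 0, so the forward reaction is spontaneous (proceeds forward).

ΔG = -11.1 kJ/mol; the forward reaction is spontaneous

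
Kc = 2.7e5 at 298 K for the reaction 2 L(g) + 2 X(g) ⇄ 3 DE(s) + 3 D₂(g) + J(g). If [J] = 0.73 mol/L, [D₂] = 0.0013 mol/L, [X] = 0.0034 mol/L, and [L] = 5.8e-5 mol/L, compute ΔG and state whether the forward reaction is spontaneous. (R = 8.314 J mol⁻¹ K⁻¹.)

(DE is a pure solid — omitted from Qc.)
Qc = [D₂]³·[J] / ([L]²·[X]²) = (0.0013)³·(0.73) / ((5.8e-5)²·(0.0034)²) = 41200
ΔG = RT ln(Qc/Kc) = (8.314 J mol⁻¹ K⁻¹)(298 K) × ln(41200/2.7e5)
   = (2.478 kJ/mol)(-1.880) = -4.66 kJ/mol
ΔG < 0, so the forward reaction is spontaneous (proceeds forward).

ΔG = -4.66 kJ/mol; the forward reaction is spontaneous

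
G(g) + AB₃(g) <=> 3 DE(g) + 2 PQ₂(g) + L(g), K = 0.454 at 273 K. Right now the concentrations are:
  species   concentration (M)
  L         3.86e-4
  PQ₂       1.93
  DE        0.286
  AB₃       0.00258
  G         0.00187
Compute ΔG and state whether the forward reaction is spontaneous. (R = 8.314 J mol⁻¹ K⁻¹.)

Q = [DE]³·[PQ₂]²·[L] / ([G]·[AB₃]) = (0.286)³·(1.93)²·(3.86e-4) / ((0.00187)·(0.00258)) = 6.97
ΔG = RT ln(Q/K) = (8.314 J mol⁻¹ K⁻¹)(273 K) × ln(6.97/0.454)
   = (2.270 kJ/mol)(2.731) = 6.20 kJ/mol
ΔG > 0, so the forward reaction is non-spontaneous (proceeds in reverse).

ΔG = 6.20 kJ/mol; the forward reaction is non-spontaneous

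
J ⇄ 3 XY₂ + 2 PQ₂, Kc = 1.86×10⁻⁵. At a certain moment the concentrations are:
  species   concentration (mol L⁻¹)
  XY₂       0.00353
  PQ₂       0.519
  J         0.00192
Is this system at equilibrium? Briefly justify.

no; Q < K, reaction proceeds forward

Qc = [XY₂]³·[PQ₂]² / [J] = (0.00353)³·(0.519)² / (0.00192) = 6.17×10⁻⁶
Qc = 6.17×10⁻⁶ < Kc = 1.86×10⁻⁵: net forward reaction.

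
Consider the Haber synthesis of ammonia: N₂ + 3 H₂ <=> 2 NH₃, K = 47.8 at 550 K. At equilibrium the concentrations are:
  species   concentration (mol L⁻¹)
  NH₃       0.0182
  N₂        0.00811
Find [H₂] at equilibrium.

[H₂] = 0.0949 mol L⁻¹

At equilibrium, K = [NH₃]² / ([N₂]·[H₂]³) = 47.8.
(0.0182)² / ((0.00811)·([H₂])³) = 47.8
[H₂]³ = 8.54×10⁻⁴ ⇒ [H₂] = 0.0949 mol L⁻¹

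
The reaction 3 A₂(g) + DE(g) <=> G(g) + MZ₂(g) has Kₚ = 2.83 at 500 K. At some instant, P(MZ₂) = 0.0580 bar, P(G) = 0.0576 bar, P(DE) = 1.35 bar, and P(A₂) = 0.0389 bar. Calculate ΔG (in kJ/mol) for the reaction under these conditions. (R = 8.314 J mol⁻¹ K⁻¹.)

Qₚ = P(G)·P(MZ₂) / (P(A₂)³·P(DE)) = (0.0576)·(0.0580) / ((0.0389)³·(1.35)) = 42.0
ΔG = RT ln(Qₚ/Kₚ) = (8.314 J mol⁻¹ K⁻¹)(500 K) × ln(42.0/2.83)
   = (4.157 kJ/mol)(2.697) = 11.2 kJ/mol
ΔG > 0, so the forward reaction is non-spontaneous (proceeds in reverse).

ΔG = 11.2 kJ/mol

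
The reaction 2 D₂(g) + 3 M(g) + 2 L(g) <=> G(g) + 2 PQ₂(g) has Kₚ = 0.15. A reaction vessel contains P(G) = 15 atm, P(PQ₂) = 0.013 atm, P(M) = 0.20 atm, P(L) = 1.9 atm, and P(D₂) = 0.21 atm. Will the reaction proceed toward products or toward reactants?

toward reactants

Qₚ = P(G)·P(PQ₂)² / (P(D₂)²·P(M)³·P(L)²) = (15)·(0.013)² / ((0.21)²·(0.20)³·(1.9)²) = 2.0
Qₚ = 2.0 > Kₚ = 0.15, so the reverse reaction proceeds.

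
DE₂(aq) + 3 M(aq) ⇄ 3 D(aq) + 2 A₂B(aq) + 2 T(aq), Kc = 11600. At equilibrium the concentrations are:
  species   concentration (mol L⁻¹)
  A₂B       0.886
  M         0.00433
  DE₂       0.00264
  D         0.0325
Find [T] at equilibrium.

[T] = 0.304 mol L⁻¹

At equilibrium, Kc = [D]³·[A₂B]²·[T]² / ([DE₂]·[M]³) = 11600.
(0.0325)³·(0.886)²·([T])² / ((0.00264)·(0.00433)³) = 11600
[T]² = 0.0923 ⇒ [T] = 0.304 mol L⁻¹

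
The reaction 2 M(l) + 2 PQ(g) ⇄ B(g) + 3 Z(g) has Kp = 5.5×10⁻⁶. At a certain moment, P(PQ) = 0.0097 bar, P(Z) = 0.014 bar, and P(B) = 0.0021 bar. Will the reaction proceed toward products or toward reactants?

in the reverse direction

(M is a pure liquid — omitted from Qp.)
Qp = P(B)·P(Z)³ / P(PQ)² = (0.0021)·(0.014)³ / (0.0097)² = 6.1×10⁻⁵
Qp = 6.1×10⁻⁵ > Kp = 5.5×10⁻⁶, so the reverse reaction proceeds.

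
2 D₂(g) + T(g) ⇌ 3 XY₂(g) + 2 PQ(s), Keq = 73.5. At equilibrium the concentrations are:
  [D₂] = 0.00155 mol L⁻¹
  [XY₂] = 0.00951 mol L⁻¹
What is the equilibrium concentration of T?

[T] = 0.00487 mol L⁻¹

(PQ is a pure solid — omitted from Keq.)
At equilibrium, Keq = [XY₂]³ / ([D₂]²·[T]) = 73.5.
(0.00951)³ / ((0.00155)²·([T])) = 73.5
[T] = 0.00487 mol L⁻¹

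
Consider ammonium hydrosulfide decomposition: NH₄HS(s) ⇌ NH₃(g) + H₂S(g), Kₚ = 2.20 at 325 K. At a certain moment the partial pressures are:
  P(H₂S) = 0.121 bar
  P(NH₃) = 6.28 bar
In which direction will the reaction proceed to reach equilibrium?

(NH₄HS is a pure solid — omitted from Qₚ.)
Qₚ = P(NH₃)·P(H₂S) = (6.28)·(0.121) = 0.760
Qₚ = 0.760 < Kₚ = 2.20, so the forward reaction proceeds.

to the right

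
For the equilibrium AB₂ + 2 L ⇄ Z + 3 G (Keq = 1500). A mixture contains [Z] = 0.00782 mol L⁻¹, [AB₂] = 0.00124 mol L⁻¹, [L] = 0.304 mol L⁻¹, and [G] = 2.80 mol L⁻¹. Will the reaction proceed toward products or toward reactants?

neither direction; the system is at equilibrium

Q = [Z]·[G]³ / ([AB₂]·[L]²) = (0.00782)·(2.80)³ / ((0.00124)·(0.304)²) = 1500
Q = 1500 = Keq, so the system is already at equilibrium.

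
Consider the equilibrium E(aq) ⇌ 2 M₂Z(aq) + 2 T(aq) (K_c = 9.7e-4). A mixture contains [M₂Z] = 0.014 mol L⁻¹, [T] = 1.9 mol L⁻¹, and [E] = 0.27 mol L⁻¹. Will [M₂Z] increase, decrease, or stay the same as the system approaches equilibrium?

Q_c = [M₂Z]²·[T]² / [E] = (0.014)²·(1.9)² / (0.27) = 0.0026
Q_c = 0.0026 > K_c = 9.7e-4: net reverse reaction.
M₂Z is a product, so it decreases.

decrease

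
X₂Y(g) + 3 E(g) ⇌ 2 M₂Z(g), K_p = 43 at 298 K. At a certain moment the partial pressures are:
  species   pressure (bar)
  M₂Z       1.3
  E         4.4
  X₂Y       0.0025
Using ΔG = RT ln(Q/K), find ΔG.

Q_p = P(M₂Z)² / (P(X₂Y)·P(E)³) = (1.3)² / ((0.0025)·(4.4)³) = 7.94
ΔG = RT ln(Q_p/K_p) = (8.314 J mol⁻¹ K⁻¹)(298 K) × ln(7.94/43)
   = (2.478 kJ/mol)(-1.689) = -4.19 kJ/mol
ΔG < 0, so the forward reaction is spontaneous (proceeds forward).

ΔG = -4.19 kJ/mol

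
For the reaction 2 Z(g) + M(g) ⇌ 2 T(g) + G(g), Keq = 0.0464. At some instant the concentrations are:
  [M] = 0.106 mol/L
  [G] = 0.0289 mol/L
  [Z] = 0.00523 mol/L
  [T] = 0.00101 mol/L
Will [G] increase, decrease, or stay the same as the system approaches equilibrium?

Q = [T]²·[G] / ([Z]²·[M]) = (0.00101)²·(0.0289) / ((0.00523)²·(0.106)) = 0.0102
Q = 0.0102 < Keq = 0.0464: net forward reaction.
G is a product, so it increases.

increase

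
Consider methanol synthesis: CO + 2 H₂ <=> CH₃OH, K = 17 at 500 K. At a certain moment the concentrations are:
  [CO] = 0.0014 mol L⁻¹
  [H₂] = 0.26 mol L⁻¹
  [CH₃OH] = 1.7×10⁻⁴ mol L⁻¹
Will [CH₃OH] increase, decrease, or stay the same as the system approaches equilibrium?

increase

Q = [CH₃OH] / ([CO]·[H₂]²) = (1.7×10⁻⁴) / ((0.0014)·(0.26)²) = 1.8
Q = 1.8 < K = 17: net forward reaction.
CH₃OH is a product, so it increases.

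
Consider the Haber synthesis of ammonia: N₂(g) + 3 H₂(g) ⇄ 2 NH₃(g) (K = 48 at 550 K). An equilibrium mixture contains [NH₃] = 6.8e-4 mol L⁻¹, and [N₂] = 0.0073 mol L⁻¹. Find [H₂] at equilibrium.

[H₂] = 0.011 mol L⁻¹

At equilibrium, K = [NH₃]² / ([N₂]·[H₂]³) = 48.
(6.8e-4)² / ((0.0073)·([H₂])³) = 48
[H₂]³ = 1.32e-6 ⇒ [H₂] = 0.011 mol L⁻¹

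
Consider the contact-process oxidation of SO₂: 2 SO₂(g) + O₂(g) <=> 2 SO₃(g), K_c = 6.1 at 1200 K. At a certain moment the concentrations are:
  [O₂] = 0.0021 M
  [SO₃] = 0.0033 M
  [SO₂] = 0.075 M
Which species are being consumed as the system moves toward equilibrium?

SO₂, O₂ (reactants)

Q_c = [SO₃]² / ([SO₂]²·[O₂]) = (0.0033)² / ((0.075)²·(0.0021)) = 0.92
Q_c = 0.92 < K_c = 6.1: net forward reaction.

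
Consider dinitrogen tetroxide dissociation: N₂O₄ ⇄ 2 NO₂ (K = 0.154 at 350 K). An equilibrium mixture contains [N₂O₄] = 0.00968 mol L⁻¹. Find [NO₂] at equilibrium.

At equilibrium, K = [NO₂]² / [N₂O₄] = 0.154.
([NO₂])² / (0.00968) = 0.154
[NO₂]² = 0.00149 ⇒ [NO₂] = 0.0386 mol L⁻¹

[NO₂] = 0.0386 mol L⁻¹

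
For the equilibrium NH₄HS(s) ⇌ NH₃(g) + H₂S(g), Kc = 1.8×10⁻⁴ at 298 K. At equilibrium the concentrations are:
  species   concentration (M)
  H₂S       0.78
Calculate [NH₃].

[NH₃] = 2.3×10⁻⁴ M

(NH₄HS is a pure solid — omitted from Kc.)
At equilibrium, Kc = [NH₃]·[H₂S] = 1.8×10⁻⁴.
([NH₃])·(0.78) = 1.8×10⁻⁴
[NH₃] = 2.31×10⁻⁴ = 2.3×10⁻⁴ M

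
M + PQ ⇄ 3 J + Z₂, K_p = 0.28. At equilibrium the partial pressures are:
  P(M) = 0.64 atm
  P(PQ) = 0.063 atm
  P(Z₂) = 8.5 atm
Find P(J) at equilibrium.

At equilibrium, K_p = P(J)³·P(Z₂) / (P(M)·P(PQ)) = 0.28.
(P(J))³·(8.5) / ((0.64)·(0.063)) = 0.28
P(J)³ = 0.00133 ⇒ P(J) = 0.11 atm

P(J) = 0.11 atm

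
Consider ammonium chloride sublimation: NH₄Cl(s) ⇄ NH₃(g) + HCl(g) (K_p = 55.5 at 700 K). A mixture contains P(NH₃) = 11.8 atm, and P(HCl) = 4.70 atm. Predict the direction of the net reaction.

(NH₄Cl is a pure solid — omitted from Q_p.)
Q_p = P(NH₃)·P(HCl) = (11.8)·(4.70) = 55.5
Q_p = 55.5 = K_p, so the system is already at equilibrium.

at equilibrium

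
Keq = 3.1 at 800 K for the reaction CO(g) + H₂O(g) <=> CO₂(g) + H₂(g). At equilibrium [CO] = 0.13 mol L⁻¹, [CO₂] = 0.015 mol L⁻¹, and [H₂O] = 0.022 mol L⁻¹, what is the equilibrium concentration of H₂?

[H₂] = 0.59 mol L⁻¹

At equilibrium, Keq = [CO₂]·[H₂] / ([CO]·[H₂O]) = 3.1.
(0.015)·([H₂]) / ((0.13)·(0.022)) = 3.1
[H₂] = 0.591 = 0.59 mol L⁻¹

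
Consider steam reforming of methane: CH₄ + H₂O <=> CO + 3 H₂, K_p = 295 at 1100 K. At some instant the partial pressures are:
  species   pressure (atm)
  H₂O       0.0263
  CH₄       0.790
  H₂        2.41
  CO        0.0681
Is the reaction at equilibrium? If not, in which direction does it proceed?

to the right

Q_p = P(CO)·P(H₂)³ / (P(CH₄)·P(H₂O)) = (0.0681)·(2.41)³ / ((0.790)·(0.0263)) = 45.9
Q_p = 45.9 < K_p = 295, so the forward reaction proceeds.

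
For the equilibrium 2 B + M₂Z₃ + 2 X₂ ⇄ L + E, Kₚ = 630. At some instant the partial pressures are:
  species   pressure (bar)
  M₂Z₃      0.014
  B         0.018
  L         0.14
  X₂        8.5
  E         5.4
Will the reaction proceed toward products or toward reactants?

to the left

Qₚ = P(L)·P(E) / (P(B)²·P(M₂Z₃)·P(X₂)²) = (0.14)·(5.4) / ((0.018)²·(0.014)·(8.5)²) = 2300
Qₚ = 2300 > Kₚ = 630, so the reverse reaction proceeds.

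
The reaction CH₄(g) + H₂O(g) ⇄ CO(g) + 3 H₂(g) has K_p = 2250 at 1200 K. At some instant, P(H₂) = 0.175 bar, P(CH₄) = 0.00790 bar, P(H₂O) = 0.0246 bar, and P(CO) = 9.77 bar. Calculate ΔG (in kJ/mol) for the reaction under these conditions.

Q_p = P(CO)·P(H₂)³ / (P(CH₄)·P(H₂O)) = (9.77)·(0.175)³ / ((0.00790)·(0.0246)) = 269
ΔG = RT ln(Q_p/K_p) = (8.314 J mol⁻¹ K⁻¹)(1200 K) × ln(269/2250)
   = (9.977 kJ/mol)(-2.124) = -21.2 kJ/mol
ΔG < 0, so the forward reaction is spontaneous (proceeds forward).

ΔG = -21.2 kJ/mol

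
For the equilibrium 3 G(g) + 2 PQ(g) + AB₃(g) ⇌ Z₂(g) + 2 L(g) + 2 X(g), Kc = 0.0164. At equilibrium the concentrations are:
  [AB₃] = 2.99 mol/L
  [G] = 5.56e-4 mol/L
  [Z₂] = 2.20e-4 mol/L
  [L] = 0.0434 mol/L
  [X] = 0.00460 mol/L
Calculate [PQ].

[PQ] = 1.02 mol/L

At equilibrium, Kc = [Z₂]·[L]²·[X]² / ([G]³·[PQ]²·[AB₃]) = 0.0164.
(2.20e-4)·(0.0434)²·(0.00460)² / ((5.56e-4)³·([PQ])²·(2.99)) = 0.0164
[PQ]² = 1.04 ⇒ [PQ] = 1.02 mol/L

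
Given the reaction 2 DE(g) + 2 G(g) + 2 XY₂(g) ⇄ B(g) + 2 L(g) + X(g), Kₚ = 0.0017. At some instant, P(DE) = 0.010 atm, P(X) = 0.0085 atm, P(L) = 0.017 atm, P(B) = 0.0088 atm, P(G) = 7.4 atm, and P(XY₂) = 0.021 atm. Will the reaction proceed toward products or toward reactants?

Qₚ = P(B)·P(L)²·P(X) / (P(DE)²·P(G)²·P(XY₂)²) = (0.0088)·(0.017)²·(0.0085) / ((0.010)²·(7.4)²·(0.021)²) = 0.0090
Qₚ = 0.0090 > Kₚ = 0.0017, so the reverse reaction proceeds.

reverse (toward reactants)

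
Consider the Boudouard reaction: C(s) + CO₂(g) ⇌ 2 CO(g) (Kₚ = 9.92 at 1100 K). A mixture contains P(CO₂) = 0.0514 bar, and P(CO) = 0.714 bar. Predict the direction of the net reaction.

(C is a pure solid — omitted from Qₚ.)
Qₚ = P(CO)² / P(CO₂) = (0.714)² / (0.0514) = 9.92
Qₚ = 9.92 = Kₚ, so the system is already at equilibrium.

no net change (already at equilibrium)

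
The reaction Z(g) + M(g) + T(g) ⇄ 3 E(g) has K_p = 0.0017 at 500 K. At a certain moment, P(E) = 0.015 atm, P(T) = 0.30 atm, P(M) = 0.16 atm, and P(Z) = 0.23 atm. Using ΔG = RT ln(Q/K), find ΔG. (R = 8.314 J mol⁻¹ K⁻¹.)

Q_p = P(E)³ / (P(Z)·P(M)·P(T)) = (0.015)³ / ((0.23)·(0.16)·(0.30)) = 3.06e-4
ΔG = RT ln(Q_p/K_p) = (8.314 J mol⁻¹ K⁻¹)(500 K) × ln(3.06e-4/0.0017)
   = (4.157 kJ/mol)(-1.715) = -7.13 kJ/mol
ΔG < 0, so the forward reaction is spontaneous (proceeds forward).

ΔG = -7.13 kJ/mol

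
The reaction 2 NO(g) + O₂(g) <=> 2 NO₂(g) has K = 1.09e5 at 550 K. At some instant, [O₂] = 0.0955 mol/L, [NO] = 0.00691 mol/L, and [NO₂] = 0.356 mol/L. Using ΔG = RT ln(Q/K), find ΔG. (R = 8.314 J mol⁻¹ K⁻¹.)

Q = [NO₂]² / ([NO]²·[O₂]) = (0.356)² / ((0.00691)²·(0.0955)) = 27800
ΔG = RT ln(Q/K) = (8.314 J mol⁻¹ K⁻¹)(550 K) × ln(27800/1.09e5)
   = (4.573 kJ/mol)(-1.366) = -6.25 kJ/mol
ΔG < 0, so the forward reaction is spontaneous (proceeds forward).

ΔG = -6.25 kJ/mol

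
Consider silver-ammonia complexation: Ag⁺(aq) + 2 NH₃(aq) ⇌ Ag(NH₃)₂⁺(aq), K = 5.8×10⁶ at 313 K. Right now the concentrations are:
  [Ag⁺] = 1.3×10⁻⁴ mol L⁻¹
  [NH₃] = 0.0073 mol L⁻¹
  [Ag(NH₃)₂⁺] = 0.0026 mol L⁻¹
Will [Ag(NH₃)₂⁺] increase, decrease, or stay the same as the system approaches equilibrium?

Q = [Ag(NH₃)₂⁺] / ([Ag⁺]·[NH₃]²) = (0.0026) / ((1.3×10⁻⁴)·(0.0073)²) = 3.8×10⁵
Q = 3.8×10⁵ < K = 5.8×10⁶: net forward reaction.
Ag(NH₃)₂⁺ is a product, so it increases.

increase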